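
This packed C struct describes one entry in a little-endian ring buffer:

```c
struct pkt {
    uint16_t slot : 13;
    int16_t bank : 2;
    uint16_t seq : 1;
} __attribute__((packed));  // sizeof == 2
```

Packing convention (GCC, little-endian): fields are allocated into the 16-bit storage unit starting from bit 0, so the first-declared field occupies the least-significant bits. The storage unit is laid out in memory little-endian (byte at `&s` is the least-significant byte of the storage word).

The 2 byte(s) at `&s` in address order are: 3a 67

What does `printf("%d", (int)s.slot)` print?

[0]=0x3a [1]=0x67 (little-endian) → word 0x673a
slot [0+:13] = (word>>0) & 0x1fff = 1850  ←
bank [13+:2] = (word>>13) & 0x3 = 3
seq [15+:1] = (word>>15) & 0x1 = 0

1850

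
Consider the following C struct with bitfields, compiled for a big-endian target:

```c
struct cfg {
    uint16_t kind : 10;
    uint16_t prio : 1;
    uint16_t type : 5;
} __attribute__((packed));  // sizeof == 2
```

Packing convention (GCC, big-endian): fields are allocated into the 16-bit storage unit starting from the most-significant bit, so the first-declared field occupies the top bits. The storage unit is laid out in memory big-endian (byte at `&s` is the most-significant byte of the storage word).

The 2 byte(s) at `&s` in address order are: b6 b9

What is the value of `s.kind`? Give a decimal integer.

730

[0]=0xb6 [1]=0xb9 (big-endian) → word 0xb6b9
kind [6+:10] = (word>>6) & 0x3ff = 730  ←
prio [5+:1] = (word>>5) & 0x1 = 1
type [0+:5] = (word>>0) & 0x1f = 25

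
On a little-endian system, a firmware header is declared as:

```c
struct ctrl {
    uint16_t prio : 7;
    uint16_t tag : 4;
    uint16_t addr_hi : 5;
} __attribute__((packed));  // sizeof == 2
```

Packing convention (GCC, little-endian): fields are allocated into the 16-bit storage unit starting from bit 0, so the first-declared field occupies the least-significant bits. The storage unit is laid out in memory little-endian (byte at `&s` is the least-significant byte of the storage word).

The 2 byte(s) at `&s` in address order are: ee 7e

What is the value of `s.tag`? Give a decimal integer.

13

[0]=0xee [1]=0x7e (little-endian) → word 0x7eee
prio:7 @ bit 0 → (0x7eee>>0)&0x7f = 0x6e
tag:4 @ bit 7 → (0x7eee>>7)&0xf = 0xd  ←
addr_hi:5 @ bit 11 → (0x7eee>>11)&0x1f = 0xf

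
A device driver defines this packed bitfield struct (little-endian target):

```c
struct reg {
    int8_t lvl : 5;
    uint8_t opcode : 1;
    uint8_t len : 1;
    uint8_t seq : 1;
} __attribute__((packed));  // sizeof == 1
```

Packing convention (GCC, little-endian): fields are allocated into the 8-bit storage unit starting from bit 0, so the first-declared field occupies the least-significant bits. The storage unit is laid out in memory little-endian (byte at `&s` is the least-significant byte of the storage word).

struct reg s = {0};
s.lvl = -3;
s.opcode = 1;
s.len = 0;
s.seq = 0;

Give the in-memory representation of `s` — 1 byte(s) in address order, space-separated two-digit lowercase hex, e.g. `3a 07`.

[0+:5] lvl=-3 & 0x1f = 0x1d; word=0x1d
[5+:1] opcode=1 & 0x1 = 0x1; word=0x3d
[6+:1] len=0 & 0x1 = 0x0; word=0x3d
[7+:1] seq=0 & 0x1 = 0x0; word=0x3d
word = 0x3d → little-endian bytes:
  [0]=0x3d

3d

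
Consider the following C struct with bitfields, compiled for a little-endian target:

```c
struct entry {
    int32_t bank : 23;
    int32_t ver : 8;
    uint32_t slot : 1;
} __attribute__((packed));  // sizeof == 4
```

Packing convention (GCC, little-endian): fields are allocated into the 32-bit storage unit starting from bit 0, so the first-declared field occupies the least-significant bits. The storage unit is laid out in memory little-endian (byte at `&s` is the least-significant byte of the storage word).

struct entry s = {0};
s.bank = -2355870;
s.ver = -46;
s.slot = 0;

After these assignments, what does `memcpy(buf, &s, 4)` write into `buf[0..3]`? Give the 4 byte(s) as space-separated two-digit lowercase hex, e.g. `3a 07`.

62 0d 5c 69

[0+:23] bank=-2355870 & 0x7fffff = 0x5c0d62; word=0x005c0d62
[23+:8] ver=-46 & 0xff = 0xd2; word=0x695c0d62
[31+:1] slot=0 & 0x1 = 0x0; word=0x695c0d62
word = 0x695c0d62 → little-endian bytes:
  [0]=0x62  [1]=0x0d  [2]=0x5c  [3]=0x69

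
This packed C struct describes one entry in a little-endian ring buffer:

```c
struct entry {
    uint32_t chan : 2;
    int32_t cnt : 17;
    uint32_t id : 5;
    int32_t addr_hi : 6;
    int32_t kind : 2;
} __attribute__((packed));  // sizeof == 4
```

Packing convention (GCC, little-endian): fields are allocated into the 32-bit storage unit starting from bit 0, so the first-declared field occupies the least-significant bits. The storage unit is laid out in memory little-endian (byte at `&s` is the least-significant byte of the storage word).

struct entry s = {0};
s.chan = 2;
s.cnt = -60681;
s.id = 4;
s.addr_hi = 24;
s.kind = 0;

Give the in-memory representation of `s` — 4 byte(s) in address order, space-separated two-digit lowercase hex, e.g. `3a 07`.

de 4b 24 18

chan:2 = 2 → 0x2 << 0 → word 0x00000002
cnt:17 = -60681 → 0x112f7 << 2 → word 0x00044bde
id:5 = 4 → 0x4 << 19 → word 0x00244bde
addr_hi:6 = 24 → 0x18 << 24 → word 0x18244bde
kind:2 = 0 → 0x0 << 30 → word 0x18244bde
word = 0x18244bde → little-endian bytes:
  [0]=0xde  [1]=0x4b  [2]=0x24  [3]=0x18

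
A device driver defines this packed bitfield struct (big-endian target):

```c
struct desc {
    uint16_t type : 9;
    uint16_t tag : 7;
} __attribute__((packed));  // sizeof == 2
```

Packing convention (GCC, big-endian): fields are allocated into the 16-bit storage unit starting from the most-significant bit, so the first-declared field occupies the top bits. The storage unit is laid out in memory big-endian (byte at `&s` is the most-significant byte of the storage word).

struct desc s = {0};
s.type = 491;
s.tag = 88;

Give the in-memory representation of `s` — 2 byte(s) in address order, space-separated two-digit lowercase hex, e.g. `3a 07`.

f5 d8

type:9 = 491 → 0x1eb << 7 → word 0xf580
tag:7 = 88 → 0x58 << 0 → word 0xf5d8
word = 0xf5d8 → big-endian bytes:
  [0]=0xf5  [1]=0xd8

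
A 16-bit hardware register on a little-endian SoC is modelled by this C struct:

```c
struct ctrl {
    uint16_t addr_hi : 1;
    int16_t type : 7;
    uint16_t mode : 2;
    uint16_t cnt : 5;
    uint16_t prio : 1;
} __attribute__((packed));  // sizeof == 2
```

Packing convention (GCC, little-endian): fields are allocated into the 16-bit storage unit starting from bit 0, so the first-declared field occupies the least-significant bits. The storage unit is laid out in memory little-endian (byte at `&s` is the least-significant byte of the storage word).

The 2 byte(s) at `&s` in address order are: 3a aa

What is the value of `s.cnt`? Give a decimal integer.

[0]=0x3a [1]=0xaa (little-endian) → word 0xaa3a
addr_hi:1 @ bit 0 → (0xaa3a>>0)&0x1 = 0x0
type:7 @ bit 1 → (0xaa3a>>1)&0x7f = 0x1d
mode:2 @ bit 8 → (0xaa3a>>8)&0x3 = 0x2
cnt:5 @ bit 10 → (0xaa3a>>10)&0x1f = 0xa  ←
prio:1 @ bit 15 → (0xaa3a>>15)&0x1 = 0x1

10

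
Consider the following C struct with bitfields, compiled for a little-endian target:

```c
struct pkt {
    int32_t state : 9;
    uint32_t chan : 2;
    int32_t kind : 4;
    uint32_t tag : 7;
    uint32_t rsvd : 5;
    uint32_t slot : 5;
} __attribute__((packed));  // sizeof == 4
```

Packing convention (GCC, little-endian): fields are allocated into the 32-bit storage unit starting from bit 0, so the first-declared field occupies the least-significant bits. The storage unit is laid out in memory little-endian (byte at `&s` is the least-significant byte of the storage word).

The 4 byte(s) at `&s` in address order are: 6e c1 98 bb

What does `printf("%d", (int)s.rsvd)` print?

14

[0]=0x6e [1]=0xc1 [2]=0x98 [3]=0xbb (little-endian) → word 0xbb98c16e
state [0+:9] = (word>>0) & 0x1ff = 366
chan [9+:2] = (word>>9) & 0x3 = 0
kind [11+:4] = (word>>11) & 0xf = 8
tag [15+:7] = (word>>15) & 0x7f = 49
rsvd [22+:5] = (word>>22) & 0x1f = 14  ←
slot [27+:5] = (word>>27) & 0x1f = 23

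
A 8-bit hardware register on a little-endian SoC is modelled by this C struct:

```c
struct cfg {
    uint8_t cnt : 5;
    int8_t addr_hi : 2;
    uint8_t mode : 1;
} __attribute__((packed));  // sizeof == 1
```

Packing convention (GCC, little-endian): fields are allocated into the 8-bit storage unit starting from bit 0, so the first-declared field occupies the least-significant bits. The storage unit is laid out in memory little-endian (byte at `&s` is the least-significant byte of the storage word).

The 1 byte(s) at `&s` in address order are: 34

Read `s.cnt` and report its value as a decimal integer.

[0]=0x34 (little-endian) → word 0x34
cnt [0+:5] = (word>>0) & 0x1f = 20  ←
addr_hi [5+:2] = (word>>5) & 0x3 = 1
mode [7+:1] = (word>>7) & 0x1 = 0

20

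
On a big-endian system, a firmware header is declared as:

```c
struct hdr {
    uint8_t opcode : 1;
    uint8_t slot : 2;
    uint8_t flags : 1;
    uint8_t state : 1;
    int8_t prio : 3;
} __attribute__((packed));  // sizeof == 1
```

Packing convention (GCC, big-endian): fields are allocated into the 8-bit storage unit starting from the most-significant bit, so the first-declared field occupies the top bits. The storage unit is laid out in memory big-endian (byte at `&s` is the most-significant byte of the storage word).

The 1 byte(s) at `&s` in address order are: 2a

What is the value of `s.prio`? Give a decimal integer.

2

[0]=0x2a (big-endian) → word 0x2a
opcode:1 @ bit 7 → (0x2a>>7)&0x1 = 0x0
slot:2 @ bit 5 → (0x2a>>5)&0x3 = 0x1
flags:1 @ bit 4 → (0x2a>>4)&0x1 = 0x0
state:1 @ bit 3 → (0x2a>>3)&0x1 = 0x1
prio:3 @ bit 0 → (0x2a>>0)&0x7 = 0x2  ←
prio signed 3b, MSB=0: value = 2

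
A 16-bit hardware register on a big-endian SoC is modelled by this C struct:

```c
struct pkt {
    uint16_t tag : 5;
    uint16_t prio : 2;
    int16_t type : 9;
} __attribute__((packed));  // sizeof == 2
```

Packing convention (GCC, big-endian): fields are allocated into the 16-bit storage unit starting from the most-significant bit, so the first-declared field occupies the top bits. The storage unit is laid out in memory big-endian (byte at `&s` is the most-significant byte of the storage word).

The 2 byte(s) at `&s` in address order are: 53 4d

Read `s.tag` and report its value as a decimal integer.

[0]=0x53 [1]=0x4d (big-endian) → word 0x534d
tag:5 @ bit 11 → (0x534d>>11)&0x1f = 0xa  ←
prio:2 @ bit 9 → (0x534d>>9)&0x3 = 0x1
type:9 @ bit 0 → (0x534d>>0)&0x1ff = 0x14d

10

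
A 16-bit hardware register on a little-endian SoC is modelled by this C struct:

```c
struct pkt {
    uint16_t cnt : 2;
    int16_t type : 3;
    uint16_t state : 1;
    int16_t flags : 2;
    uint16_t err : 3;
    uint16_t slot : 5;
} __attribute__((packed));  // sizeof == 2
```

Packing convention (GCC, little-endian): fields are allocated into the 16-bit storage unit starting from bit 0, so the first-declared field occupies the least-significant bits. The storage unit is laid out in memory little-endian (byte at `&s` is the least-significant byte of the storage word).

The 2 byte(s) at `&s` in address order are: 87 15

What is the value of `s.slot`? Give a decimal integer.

2

[0]=0x87 [1]=0x15 (little-endian) → word 0x1587
cnt:2 @ bit 0 → (0x1587>>0)&0x3 = 0x3
type:3 @ bit 2 → (0x1587>>2)&0x7 = 0x1
state:1 @ bit 5 → (0x1587>>5)&0x1 = 0x0
flags:2 @ bit 6 → (0x1587>>6)&0x3 = 0x2
err:3 @ bit 8 → (0x1587>>8)&0x7 = 0x5
slot:5 @ bit 11 → (0x1587>>11)&0x1f = 0x2  ←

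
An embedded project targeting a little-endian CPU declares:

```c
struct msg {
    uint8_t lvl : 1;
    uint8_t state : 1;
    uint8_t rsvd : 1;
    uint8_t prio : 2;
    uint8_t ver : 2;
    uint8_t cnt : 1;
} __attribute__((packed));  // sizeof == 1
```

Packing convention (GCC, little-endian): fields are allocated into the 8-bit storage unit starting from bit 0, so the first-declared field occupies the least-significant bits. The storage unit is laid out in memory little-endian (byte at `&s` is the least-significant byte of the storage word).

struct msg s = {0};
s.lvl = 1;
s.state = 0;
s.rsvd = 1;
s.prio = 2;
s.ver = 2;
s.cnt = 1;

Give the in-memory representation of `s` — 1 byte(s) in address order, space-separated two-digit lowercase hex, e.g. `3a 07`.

lvl:1 = 1 → 0x1 << 0 → word 0x01
state:1 = 0 → 0x0 << 1 → word 0x01
rsvd:1 = 1 → 0x1 << 2 → word 0x05
prio:2 = 2 → 0x2 << 3 → word 0x15
ver:2 = 2 → 0x2 << 5 → word 0x55
cnt:1 = 1 → 0x1 << 7 → word 0xd5
word = 0xd5 → little-endian bytes:
  [0]=0xd5

d5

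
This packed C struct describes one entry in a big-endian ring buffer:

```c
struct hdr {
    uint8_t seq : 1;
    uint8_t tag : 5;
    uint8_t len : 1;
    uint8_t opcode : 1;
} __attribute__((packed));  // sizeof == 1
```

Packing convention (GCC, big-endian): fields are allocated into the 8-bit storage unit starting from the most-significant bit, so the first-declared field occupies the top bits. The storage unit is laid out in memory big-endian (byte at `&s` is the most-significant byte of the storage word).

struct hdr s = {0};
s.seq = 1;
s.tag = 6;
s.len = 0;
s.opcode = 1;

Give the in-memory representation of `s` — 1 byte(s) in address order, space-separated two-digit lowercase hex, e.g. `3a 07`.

seq:1 = 1 → 0x1 << 7 → word 0x80
tag:5 = 6 → 0x6 << 2 → word 0x98
len:1 = 0 → 0x0 << 1 → word 0x98
opcode:1 = 1 → 0x1 << 0 → word 0x99
word = 0x99 → big-endian bytes:
  [0]=0x99

99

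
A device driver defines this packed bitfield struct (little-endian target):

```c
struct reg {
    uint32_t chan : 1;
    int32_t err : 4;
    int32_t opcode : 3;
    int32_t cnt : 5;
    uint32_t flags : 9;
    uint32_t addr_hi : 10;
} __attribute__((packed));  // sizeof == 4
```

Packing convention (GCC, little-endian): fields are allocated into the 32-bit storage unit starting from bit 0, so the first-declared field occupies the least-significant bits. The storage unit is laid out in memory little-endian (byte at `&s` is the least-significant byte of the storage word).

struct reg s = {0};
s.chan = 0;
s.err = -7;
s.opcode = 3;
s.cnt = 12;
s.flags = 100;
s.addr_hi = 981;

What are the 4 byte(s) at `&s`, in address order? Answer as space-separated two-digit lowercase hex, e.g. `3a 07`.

72 8c 4c f5

chan (1b) val=0 bits=0x0 at bit 0: 0x00000000
err (4b) val=-7 bits=0x9 at bit 1: 0x00000012
opcode (3b) val=3 bits=0x3 at bit 5: 0x00000072
cnt (5b) val=12 bits=0xc at bit 8: 0x00000c72
flags (9b) val=100 bits=0x64 at bit 13: 0x000c8c72
addr_hi (10b) val=981 bits=0x3d5 at bit 22: 0xf54c8c72
word = 0xf54c8c72 → little-endian bytes:
  [0]=0x72  [1]=0x8c  [2]=0x4c  [3]=0xf5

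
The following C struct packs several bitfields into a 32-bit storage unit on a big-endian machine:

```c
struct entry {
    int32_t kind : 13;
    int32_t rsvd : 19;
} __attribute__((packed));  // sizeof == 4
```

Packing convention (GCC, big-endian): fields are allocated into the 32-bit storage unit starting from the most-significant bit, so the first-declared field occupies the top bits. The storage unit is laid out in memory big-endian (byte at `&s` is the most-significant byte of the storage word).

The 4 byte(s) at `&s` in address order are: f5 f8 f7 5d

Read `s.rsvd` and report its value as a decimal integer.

63325

[0]=0xf5 [1]=0xf8 [2]=0xf7 [3]=0x5d (big-endian) → word 0xf5f8f75d
kind [19+:13] = (word>>19) & 0x1fff = 7871
rsvd [0+:19] = (word>>0) & 0x7ffff = 63325  ←
rsvd signed 19b, MSB=0: value = 63325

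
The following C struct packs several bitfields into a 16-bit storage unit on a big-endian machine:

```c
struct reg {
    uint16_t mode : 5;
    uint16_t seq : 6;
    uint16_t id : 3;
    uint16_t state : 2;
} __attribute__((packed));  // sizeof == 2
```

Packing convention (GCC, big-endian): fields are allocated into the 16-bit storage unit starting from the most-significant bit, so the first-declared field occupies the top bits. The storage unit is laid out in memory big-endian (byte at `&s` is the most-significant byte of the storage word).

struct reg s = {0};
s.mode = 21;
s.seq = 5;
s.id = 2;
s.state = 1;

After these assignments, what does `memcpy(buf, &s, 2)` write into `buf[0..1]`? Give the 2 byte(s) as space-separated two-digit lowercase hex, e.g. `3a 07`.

a8 a9

mode (5b) val=21 bits=0x15 at bit 11: 0xa800
seq (6b) val=5 bits=0x5 at bit 5: 0xa8a0
id (3b) val=2 bits=0x2 at bit 2: 0xa8a8
state (2b) val=1 bits=0x1 at bit 0: 0xa8a9
word = 0xa8a9 → big-endian bytes:
  [0]=0xa8  [1]=0xa9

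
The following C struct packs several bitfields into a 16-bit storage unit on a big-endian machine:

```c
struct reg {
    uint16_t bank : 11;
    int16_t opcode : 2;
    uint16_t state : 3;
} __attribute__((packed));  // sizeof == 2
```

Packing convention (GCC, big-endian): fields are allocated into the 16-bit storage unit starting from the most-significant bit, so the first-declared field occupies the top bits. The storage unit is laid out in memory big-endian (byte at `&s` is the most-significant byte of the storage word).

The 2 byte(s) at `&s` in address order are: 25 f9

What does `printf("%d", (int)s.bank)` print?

[0]=0x25 [1]=0xf9 (big-endian) → word 0x25f9
bank:11 @ bit 5 → (0x25f9>>5)&0x7ff = 0x12f  ←
opcode:2 @ bit 3 → (0x25f9>>3)&0x3 = 0x3
state:3 @ bit 0 → (0x25f9>>0)&0x7 = 0x1

303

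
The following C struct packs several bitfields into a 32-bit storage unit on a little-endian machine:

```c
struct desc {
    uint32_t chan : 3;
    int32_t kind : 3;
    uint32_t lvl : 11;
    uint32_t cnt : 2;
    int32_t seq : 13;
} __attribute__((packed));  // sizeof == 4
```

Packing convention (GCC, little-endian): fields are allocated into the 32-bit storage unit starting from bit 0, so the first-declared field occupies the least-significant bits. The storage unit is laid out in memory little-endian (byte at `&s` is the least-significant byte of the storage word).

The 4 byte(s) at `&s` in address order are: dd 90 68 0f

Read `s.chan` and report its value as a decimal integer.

[0]=0xdd [1]=0x90 [2]=0x68 [3]=0x0f (little-endian) → word 0x0f6890dd
chan:3 @ bit 0 → (0x0f6890dd>>0)&0x7 = 0x5  ←
kind:3 @ bit 3 → (0x0f6890dd>>3)&0x7 = 0x3
lvl:11 @ bit 6 → (0x0f6890dd>>6)&0x7ff = 0x243
cnt:2 @ bit 17 → (0x0f6890dd>>17)&0x3 = 0x0
seq:13 @ bit 19 → (0x0f6890dd>>19)&0x1fff = 0x1ed

5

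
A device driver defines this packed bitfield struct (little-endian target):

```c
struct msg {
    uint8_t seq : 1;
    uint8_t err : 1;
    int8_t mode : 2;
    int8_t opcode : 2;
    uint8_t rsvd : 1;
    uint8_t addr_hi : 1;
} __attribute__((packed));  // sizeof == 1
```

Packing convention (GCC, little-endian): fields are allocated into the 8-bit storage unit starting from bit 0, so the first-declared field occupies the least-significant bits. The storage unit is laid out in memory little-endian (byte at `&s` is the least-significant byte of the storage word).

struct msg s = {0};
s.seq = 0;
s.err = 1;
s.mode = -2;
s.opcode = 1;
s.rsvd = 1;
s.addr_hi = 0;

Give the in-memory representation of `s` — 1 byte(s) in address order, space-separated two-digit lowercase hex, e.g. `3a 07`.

5a

seq (1b) val=0 bits=0x0 at bit 0: 0x00
err (1b) val=1 bits=0x1 at bit 1: 0x02
mode (2b) val=-2 bits=0x2 at bit 2: 0x0a
opcode (2b) val=1 bits=0x1 at bit 4: 0x1a
rsvd (1b) val=1 bits=0x1 at bit 6: 0x5a
addr_hi (1b) val=0 bits=0x0 at bit 7: 0x5a
word = 0x5a → little-endian bytes:
  [0]=0x5a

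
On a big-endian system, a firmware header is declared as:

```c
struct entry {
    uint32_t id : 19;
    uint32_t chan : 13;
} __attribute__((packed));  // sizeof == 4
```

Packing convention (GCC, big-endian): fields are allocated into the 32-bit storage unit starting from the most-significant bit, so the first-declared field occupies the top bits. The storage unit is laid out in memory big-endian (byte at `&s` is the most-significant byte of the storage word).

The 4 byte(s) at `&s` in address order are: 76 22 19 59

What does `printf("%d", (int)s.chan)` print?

6489

[0]=0x76 [1]=0x22 [2]=0x19 [3]=0x59 (big-endian) → word 0x76221959
id [13+:19] = (word>>13) & 0x7ffff = 241936
chan [0+:13] = (word>>0) & 0x1fff = 6489  ←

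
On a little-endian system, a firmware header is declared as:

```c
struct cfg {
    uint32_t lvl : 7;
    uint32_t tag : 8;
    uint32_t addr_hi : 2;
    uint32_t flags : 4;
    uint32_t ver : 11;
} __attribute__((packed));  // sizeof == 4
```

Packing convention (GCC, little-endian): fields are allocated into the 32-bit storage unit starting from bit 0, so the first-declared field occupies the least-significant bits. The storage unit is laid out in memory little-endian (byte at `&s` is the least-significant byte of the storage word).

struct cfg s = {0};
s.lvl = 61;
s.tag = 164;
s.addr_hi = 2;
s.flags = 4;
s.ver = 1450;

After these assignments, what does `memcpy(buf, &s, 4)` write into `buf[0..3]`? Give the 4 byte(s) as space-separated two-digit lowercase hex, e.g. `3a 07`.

lvl:7 = 61 → 0x3d << 0 → word 0x0000003d
tag:8 = 164 → 0xa4 << 7 → word 0x0000523d
addr_hi:2 = 2 → 0x2 << 15 → word 0x0001523d
flags:4 = 4 → 0x4 << 17 → word 0x0009523d
ver:11 = 1450 → 0x5aa << 21 → word 0xb549523d
word = 0xb549523d → little-endian bytes:
  [0]=0x3d  [1]=0x52  [2]=0x49  [3]=0xb5

3d 52 49 b5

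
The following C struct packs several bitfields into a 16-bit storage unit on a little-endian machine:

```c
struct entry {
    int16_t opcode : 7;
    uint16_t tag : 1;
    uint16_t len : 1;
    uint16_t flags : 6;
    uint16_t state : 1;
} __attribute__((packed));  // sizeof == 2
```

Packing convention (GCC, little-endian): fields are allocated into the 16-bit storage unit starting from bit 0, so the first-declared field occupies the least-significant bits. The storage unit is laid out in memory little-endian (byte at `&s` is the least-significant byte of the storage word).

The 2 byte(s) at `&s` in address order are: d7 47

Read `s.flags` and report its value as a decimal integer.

[0]=0xd7 [1]=0x47 (little-endian) → word 0x47d7
opcode:7 @ bit 0 → (0x47d7>>0)&0x7f = 0x57
tag:1 @ bit 7 → (0x47d7>>7)&0x1 = 0x1
len:1 @ bit 8 → (0x47d7>>8)&0x1 = 0x1
flags:6 @ bit 9 → (0x47d7>>9)&0x3f = 0x23  ←
state:1 @ bit 15 → (0x47d7>>15)&0x1 = 0x0

35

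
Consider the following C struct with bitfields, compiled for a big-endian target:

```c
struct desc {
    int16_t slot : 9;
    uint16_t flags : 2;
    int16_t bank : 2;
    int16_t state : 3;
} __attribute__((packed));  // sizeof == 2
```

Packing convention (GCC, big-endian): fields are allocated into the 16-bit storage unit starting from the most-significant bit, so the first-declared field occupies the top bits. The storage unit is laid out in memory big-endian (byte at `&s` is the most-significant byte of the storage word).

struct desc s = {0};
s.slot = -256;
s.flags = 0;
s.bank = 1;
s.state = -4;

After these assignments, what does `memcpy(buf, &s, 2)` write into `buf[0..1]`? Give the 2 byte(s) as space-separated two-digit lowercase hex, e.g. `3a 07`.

80 0c

[7+:9] slot=-256 & 0x1ff = 0x100; word=0x8000
[5+:2] flags=0 & 0x3 = 0x0; word=0x8000
[3+:2] bank=1 & 0x3 = 0x1; word=0x8008
[0+:3] state=-4 & 0x7 = 0x4; word=0x800c
word = 0x800c → big-endian bytes:
  [0]=0x80  [1]=0x0c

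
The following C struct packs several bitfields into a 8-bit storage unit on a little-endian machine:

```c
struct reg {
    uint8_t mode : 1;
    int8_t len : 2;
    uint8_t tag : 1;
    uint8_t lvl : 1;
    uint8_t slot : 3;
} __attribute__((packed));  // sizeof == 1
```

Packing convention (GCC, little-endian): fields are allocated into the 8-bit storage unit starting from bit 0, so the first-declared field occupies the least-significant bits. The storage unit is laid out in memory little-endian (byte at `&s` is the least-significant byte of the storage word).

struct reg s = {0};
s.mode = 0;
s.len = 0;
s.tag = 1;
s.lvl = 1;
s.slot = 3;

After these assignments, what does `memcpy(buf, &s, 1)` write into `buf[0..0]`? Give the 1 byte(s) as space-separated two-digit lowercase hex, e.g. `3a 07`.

78

mode (1b) val=0 bits=0x0 at bit 0: 0x00
len (2b) val=0 bits=0x0 at bit 1: 0x00
tag (1b) val=1 bits=0x1 at bit 3: 0x08
lvl (1b) val=1 bits=0x1 at bit 4: 0x18
slot (3b) val=3 bits=0x3 at bit 5: 0x78
word = 0x78 → little-endian bytes:
  [0]=0x78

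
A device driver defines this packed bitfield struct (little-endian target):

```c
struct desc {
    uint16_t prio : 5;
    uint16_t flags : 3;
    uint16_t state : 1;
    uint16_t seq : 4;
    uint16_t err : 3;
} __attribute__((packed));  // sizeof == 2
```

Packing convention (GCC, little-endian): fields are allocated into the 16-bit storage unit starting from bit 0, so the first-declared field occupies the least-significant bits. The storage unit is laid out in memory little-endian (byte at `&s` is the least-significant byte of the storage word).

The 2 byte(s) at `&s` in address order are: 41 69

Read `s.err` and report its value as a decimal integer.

[0]=0x41 [1]=0x69 (little-endian) → word 0x6941
prio:5 @ bit 0 → (0x6941>>0)&0x1f = 0x1
flags:3 @ bit 5 → (0x6941>>5)&0x7 = 0x2
state:1 @ bit 8 → (0x6941>>8)&0x1 = 0x1
seq:4 @ bit 9 → (0x6941>>9)&0xf = 0x4
err:3 @ bit 13 → (0x6941>>13)&0x7 = 0x3  ←

3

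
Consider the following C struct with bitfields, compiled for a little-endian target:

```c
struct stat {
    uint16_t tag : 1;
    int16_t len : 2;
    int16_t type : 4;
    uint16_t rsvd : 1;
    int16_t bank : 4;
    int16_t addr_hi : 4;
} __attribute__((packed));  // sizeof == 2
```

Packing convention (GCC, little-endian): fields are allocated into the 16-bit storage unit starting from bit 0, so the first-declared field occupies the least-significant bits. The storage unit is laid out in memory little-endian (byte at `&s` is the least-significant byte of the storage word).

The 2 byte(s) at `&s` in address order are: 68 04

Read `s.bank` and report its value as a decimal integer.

4

[0]=0x68 [1]=0x04 (little-endian) → word 0x0468
tag:1 @ bit 0 → (0x0468>>0)&0x1 = 0x0
len:2 @ bit 1 → (0x0468>>1)&0x3 = 0x0
type:4 @ bit 3 → (0x0468>>3)&0xf = 0xd
rsvd:1 @ bit 7 → (0x0468>>7)&0x1 = 0x0
bank:4 @ bit 8 → (0x0468>>8)&0xf = 0x4  ←
addr_hi:4 @ bit 12 → (0x0468>>12)&0xf = 0x0
bank signed 4b, MSB=0: value = 4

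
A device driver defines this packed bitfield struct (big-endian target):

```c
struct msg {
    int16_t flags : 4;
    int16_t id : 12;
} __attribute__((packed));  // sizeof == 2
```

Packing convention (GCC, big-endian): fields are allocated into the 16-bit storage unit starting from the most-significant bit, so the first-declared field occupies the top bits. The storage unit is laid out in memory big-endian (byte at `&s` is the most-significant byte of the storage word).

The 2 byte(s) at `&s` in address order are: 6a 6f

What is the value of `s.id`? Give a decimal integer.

-1425

[0]=0x6a [1]=0x6f (big-endian) → word 0x6a6f
flags:4 @ bit 12 → (0x6a6f>>12)&0xf = 0x6
id:12 @ bit 0 → (0x6a6f>>0)&0xfff = 0xa6f  ←
id signed 12b, MSB=1: 2671 - 4096 = -1425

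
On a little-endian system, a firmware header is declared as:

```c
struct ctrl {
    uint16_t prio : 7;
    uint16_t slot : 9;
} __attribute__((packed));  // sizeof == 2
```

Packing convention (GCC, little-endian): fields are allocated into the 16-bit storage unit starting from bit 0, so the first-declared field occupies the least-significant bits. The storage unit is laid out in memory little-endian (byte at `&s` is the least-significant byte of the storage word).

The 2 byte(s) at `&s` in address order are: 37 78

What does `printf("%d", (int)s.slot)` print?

240

[0]=0x37 [1]=0x78 (little-endian) → word 0x7837
prio [0+:7] = (word>>0) & 0x7f = 55
slot [7+:9] = (word>>7) & 0x1ff = 240  ←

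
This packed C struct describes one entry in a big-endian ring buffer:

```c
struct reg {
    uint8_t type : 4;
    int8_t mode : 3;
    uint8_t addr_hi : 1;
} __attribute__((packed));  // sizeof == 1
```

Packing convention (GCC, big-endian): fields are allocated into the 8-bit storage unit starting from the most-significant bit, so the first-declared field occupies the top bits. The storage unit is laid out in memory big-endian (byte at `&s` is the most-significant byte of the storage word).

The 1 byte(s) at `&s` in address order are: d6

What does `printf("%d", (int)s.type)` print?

13

[0]=0xd6 (big-endian) → word 0xd6
type [4+:4] = (word>>4) & 0xf = 13  ←
mode [1+:3] = (word>>1) & 0x7 = 3
addr_hi [0+:1] = (word>>0) & 0x1 = 0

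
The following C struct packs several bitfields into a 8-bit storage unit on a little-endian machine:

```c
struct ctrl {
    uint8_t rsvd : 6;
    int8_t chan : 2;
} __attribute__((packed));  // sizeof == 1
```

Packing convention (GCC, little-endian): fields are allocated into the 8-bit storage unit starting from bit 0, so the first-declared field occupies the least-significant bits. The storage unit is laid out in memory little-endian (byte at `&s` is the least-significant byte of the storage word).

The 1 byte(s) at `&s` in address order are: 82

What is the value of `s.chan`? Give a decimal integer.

[0]=0x82 (little-endian) → word 0x82
rsvd [0+:6] = (word>>0) & 0x3f = 2
chan [6+:2] = (word>>6) & 0x3 = 2  ←
chan signed 2b, MSB=1: 2 - 4 = -2

-2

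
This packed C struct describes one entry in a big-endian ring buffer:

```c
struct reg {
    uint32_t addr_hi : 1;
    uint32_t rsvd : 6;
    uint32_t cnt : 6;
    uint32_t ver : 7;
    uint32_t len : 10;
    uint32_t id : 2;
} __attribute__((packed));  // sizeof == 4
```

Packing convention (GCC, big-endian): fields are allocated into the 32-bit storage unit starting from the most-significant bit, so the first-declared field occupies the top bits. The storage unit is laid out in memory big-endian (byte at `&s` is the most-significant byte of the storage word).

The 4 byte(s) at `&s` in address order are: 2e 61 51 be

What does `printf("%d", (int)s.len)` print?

[0]=0x2e [1]=0x61 [2]=0x51 [3]=0xbe (big-endian) → word 0x2e6151be
addr_hi [31+:1] = (word>>31) & 0x1 = 0
rsvd [25+:6] = (word>>25) & 0x3f = 23
cnt [19+:6] = (word>>19) & 0x3f = 12
ver [12+:7] = (word>>12) & 0x7f = 21
len [2+:10] = (word>>2) & 0x3ff = 111  ←
id [0+:2] = (word>>0) & 0x3 = 2

111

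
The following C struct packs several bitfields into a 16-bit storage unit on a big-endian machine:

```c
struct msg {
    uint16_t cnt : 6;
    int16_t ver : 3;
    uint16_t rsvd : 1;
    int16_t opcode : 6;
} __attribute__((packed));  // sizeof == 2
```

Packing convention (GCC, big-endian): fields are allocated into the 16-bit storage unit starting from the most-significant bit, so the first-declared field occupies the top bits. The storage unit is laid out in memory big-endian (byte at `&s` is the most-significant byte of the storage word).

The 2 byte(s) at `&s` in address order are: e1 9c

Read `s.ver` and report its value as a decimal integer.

3

[0]=0xe1 [1]=0x9c (big-endian) → word 0xe19c
cnt [10+:6] = (word>>10) & 0x3f = 56
ver [7+:3] = (word>>7) & 0x7 = 3  ←
rsvd [6+:1] = (word>>6) & 0x1 = 0
opcode [0+:6] = (word>>0) & 0x3f = 28
ver signed 3b, MSB=0: value = 3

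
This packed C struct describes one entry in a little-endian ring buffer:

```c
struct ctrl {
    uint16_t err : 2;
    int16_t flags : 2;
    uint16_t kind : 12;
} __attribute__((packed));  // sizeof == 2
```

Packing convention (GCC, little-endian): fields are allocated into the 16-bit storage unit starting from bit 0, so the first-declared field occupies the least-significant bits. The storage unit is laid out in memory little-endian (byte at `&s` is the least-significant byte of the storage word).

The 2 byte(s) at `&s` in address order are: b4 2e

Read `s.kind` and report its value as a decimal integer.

[0]=0xb4 [1]=0x2e (little-endian) → word 0x2eb4
err:2 @ bit 0 → (0x2eb4>>0)&0x3 = 0x0
flags:2 @ bit 2 → (0x2eb4>>2)&0x3 = 0x1
kind:12 @ bit 4 → (0x2eb4>>4)&0xfff = 0x2eb  ←

747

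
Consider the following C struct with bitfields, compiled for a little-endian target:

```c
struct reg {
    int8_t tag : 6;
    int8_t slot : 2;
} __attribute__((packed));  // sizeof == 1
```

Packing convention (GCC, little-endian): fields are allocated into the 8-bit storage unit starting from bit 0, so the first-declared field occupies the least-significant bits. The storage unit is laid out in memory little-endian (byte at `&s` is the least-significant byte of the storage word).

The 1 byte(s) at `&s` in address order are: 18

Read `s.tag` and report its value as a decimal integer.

[0]=0x18 (little-endian) → word 0x18
tag [0+:6] = (word>>0) & 0x3f = 24  ←
slot [6+:2] = (word>>6) & 0x3 = 0
tag signed 6b, MSB=0: value = 24

24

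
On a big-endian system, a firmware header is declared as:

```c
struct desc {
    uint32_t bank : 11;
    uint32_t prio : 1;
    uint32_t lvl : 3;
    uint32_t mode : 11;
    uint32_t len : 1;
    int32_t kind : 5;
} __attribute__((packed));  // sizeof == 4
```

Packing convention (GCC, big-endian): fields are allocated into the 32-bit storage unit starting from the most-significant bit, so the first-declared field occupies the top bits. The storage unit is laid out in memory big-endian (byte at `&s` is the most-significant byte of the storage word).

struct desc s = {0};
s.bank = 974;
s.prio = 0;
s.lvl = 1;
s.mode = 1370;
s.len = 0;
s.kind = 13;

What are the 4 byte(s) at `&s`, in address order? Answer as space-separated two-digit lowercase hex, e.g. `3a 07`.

79 c3 56 8d

[21+:11] bank=974 & 0x7ff = 0x3ce; word=0x79c00000
[20+:1] prio=0 & 0x1 = 0x0; word=0x79c00000
[17+:3] lvl=1 & 0x7 = 0x1; word=0x79c20000
[6+:11] mode=1370 & 0x7ff = 0x55a; word=0x79c35680
[5+:1] len=0 & 0x1 = 0x0; word=0x79c35680
[0+:5] kind=13 & 0x1f = 0xd; word=0x79c3568d
word = 0x79c3568d → big-endian bytes:
  [0]=0x79  [1]=0xc3  [2]=0x56  [3]=0x8d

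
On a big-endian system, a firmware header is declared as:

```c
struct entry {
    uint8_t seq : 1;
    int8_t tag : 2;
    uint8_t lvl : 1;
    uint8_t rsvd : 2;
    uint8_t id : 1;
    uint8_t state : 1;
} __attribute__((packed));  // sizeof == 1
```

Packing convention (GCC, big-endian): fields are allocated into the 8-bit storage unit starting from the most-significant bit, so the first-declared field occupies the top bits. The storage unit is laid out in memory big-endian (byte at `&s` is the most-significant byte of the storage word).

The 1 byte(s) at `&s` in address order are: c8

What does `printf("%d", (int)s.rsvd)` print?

2

[0]=0xc8 (big-endian) → word 0xc8
seq:1 @ bit 7 → (0xc8>>7)&0x1 = 0x1
tag:2 @ bit 5 → (0xc8>>5)&0x3 = 0x2
lvl:1 @ bit 4 → (0xc8>>4)&0x1 = 0x0
rsvd:2 @ bit 2 → (0xc8>>2)&0x3 = 0x2  ←
id:1 @ bit 1 → (0xc8>>1)&0x1 = 0x0
state:1 @ bit 0 → (0xc8>>0)&0x1 = 0x0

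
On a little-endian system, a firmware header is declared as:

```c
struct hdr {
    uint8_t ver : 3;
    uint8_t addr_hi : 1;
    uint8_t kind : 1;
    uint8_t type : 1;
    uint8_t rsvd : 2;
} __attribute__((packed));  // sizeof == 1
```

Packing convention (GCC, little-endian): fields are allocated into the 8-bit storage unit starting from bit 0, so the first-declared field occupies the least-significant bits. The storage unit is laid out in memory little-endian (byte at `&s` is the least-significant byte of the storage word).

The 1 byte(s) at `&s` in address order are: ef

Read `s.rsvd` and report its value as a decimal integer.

3

[0]=0xef (little-endian) → word 0xef
ver:3 @ bit 0 → (0xef>>0)&0x7 = 0x7
addr_hi:1 @ bit 3 → (0xef>>3)&0x1 = 0x1
kind:1 @ bit 4 → (0xef>>4)&0x1 = 0x0
type:1 @ bit 5 → (0xef>>5)&0x1 = 0x1
rsvd:2 @ bit 6 → (0xef>>6)&0x3 = 0x3  ←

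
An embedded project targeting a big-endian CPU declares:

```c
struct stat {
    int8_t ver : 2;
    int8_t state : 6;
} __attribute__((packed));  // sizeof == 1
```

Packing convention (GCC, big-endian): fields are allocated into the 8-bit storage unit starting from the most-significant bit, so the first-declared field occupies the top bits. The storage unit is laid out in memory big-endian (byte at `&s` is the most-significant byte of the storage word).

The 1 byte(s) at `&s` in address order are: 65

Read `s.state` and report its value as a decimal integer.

[0]=0x65 (big-endian) → word 0x65
ver:2 @ bit 6 → (0x65>>6)&0x3 = 0x1
state:6 @ bit 0 → (0x65>>0)&0x3f = 0x25  ←
state signed 6b, MSB=1: 37 - 64 = -27

-27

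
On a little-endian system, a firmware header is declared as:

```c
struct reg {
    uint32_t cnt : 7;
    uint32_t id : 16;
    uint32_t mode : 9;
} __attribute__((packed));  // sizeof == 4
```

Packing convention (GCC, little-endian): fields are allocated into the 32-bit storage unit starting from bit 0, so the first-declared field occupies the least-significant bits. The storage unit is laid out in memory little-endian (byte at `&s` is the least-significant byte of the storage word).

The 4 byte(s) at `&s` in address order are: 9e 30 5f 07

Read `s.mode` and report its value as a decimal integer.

[0]=0x9e [1]=0x30 [2]=0x5f [3]=0x07 (little-endian) → word 0x075f309e
cnt [0+:7] = (word>>0) & 0x7f = 30
id [7+:16] = (word>>7) & 0xffff = 48737
mode [23+:9] = (word>>23) & 0x1ff = 14  ←

14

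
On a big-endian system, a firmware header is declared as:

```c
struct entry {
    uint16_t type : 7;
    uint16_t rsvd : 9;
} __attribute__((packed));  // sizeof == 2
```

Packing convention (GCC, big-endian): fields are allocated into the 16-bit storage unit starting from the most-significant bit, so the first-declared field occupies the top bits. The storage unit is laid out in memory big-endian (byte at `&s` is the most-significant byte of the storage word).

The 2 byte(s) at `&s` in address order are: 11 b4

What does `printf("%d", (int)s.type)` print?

8

[0]=0x11 [1]=0xb4 (big-endian) → word 0x11b4
type [9+:7] = (word>>9) & 0x7f = 8  ←
rsvd [0+:9] = (word>>0) & 0x1ff = 436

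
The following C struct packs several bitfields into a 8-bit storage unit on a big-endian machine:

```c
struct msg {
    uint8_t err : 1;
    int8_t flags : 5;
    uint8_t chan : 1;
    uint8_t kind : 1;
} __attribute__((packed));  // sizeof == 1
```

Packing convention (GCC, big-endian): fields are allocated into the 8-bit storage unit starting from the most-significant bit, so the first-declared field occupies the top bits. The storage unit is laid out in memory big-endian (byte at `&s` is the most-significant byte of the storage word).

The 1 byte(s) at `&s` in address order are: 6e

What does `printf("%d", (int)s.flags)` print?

[0]=0x6e (big-endian) → word 0x6e
err:1 @ bit 7 → (0x6e>>7)&0x1 = 0x0
flags:5 @ bit 2 → (0x6e>>2)&0x1f = 0x1b  ←
chan:1 @ bit 1 → (0x6e>>1)&0x1 = 0x1
kind:1 @ bit 0 → (0x6e>>0)&0x1 = 0x0
flags signed 5b, MSB=1: 27 - 32 = -5

-5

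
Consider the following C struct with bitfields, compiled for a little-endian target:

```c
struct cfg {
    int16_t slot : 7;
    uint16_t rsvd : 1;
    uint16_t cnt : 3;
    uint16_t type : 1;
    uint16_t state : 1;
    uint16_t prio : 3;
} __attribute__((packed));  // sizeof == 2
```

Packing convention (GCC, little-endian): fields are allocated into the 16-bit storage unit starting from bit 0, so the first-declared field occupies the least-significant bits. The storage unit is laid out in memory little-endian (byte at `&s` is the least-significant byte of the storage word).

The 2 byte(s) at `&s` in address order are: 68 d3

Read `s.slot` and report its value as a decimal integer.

-24

[0]=0x68 [1]=0xd3 (little-endian) → word 0xd368
slot [0+:7] = (word>>0) & 0x7f = 104  ←
rsvd [7+:1] = (word>>7) & 0x1 = 0
cnt [8+:3] = (word>>8) & 0x7 = 3
type [11+:1] = (word>>11) & 0x1 = 0
state [12+:1] = (word>>12) & 0x1 = 1
prio [13+:3] = (word>>13) & 0x7 = 6
slot signed 7b, MSB=1: 104 - 128 = -24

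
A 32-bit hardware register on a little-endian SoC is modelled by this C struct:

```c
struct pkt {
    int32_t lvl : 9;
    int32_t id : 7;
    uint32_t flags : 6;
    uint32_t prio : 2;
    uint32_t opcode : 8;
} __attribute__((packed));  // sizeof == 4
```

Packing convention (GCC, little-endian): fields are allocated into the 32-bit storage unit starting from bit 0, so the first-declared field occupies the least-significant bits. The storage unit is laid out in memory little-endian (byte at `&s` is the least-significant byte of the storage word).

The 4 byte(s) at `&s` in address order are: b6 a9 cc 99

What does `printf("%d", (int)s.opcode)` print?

[0]=0xb6 [1]=0xa9 [2]=0xcc [3]=0x99 (little-endian) → word 0x99cca9b6
lvl [0+:9] = (word>>0) & 0x1ff = 438
id [9+:7] = (word>>9) & 0x7f = 84
flags [16+:6] = (word>>16) & 0x3f = 12
prio [22+:2] = (word>>22) & 0x3 = 3
opcode [24+:8] = (word>>24) & 0xff = 153  ←

153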